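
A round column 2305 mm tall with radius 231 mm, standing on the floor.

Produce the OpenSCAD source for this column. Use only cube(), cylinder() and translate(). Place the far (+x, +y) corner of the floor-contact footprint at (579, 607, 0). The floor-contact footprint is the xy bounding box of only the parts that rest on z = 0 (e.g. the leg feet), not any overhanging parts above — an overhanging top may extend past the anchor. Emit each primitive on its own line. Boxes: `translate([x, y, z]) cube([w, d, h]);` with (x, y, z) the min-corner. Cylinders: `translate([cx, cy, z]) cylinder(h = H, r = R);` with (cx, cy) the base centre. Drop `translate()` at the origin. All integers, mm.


translate([348, 376, 0]) cylinder(h = 2305, r = 231);


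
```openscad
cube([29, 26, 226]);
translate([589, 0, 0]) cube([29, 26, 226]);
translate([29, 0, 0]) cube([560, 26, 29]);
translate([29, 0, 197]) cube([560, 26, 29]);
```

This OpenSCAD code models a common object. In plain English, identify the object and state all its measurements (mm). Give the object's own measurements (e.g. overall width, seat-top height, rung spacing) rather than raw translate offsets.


A rectangular picture frame lying in the x–z plane (depth along y). The opening is 560 mm wide (x) by 168 mm tall (z), surrounded by a border 29 mm wide on all four sides. The frame is 26 mm deep and is made of two full-height vertical stiles with two horizontal rails fitted between them.


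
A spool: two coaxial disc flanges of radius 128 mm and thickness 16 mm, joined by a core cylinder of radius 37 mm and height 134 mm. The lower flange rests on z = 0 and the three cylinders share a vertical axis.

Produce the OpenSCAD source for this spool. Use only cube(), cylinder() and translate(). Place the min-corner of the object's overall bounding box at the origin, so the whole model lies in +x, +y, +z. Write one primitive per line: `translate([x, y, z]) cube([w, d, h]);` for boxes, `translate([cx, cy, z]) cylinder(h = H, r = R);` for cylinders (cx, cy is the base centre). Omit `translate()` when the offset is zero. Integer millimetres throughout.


translate([128, 128, 0]) cylinder(h = 16, r = 128);
translate([128, 128, 16]) cylinder(h = 134, r = 37);
translate([128, 128, 150]) cylinder(h = 16, r = 128);


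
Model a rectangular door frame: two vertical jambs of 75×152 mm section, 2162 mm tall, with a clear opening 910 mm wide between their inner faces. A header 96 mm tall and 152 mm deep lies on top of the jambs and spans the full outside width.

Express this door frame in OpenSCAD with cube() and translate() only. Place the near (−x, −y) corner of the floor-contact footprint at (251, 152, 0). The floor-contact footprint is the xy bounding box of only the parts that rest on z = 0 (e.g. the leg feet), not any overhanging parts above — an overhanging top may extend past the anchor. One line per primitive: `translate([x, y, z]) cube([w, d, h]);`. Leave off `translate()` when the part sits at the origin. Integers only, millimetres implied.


translate([251, 152, 0]) cube([75, 152, 2162]);
translate([1236, 152, 0]) cube([75, 152, 2162]);
translate([251, 152, 2162]) cube([1060, 152, 96]);


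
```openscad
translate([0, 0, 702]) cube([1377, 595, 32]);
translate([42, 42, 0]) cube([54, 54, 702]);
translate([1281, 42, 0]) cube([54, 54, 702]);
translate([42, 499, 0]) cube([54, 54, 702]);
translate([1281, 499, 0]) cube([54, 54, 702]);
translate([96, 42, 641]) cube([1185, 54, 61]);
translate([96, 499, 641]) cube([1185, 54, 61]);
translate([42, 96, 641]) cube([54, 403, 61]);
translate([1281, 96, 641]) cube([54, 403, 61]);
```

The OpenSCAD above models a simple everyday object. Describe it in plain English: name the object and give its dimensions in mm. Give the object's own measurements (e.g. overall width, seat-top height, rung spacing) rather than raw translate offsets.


A rectangular dining table. The top is 1377×595×32 mm with its upper surface at z = 734 mm. It stands on four 54×54 mm square legs, each inset 42 mm from the nearest pair of top edges, running from the floor to the underside of the top. Four apron rails, 54 mm thick and 61 mm tall, run between adjacent legs with their top edges flush with the underside of the top and their outer faces flush with the legs' outer faces.


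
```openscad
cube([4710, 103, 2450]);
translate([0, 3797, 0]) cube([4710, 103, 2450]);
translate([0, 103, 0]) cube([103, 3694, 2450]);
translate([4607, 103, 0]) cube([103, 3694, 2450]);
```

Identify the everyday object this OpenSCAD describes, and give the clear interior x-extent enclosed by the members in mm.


A house (or room) frame. The interior width is 4504 mm.

Four 2450 mm walls enclosing a rectangle with no floor or roof — a room or house frame. Outside width is 4710 mm and wall thickness is 103 mm, so the interior width is 4710 − 2 × 103 = 4504 mm.


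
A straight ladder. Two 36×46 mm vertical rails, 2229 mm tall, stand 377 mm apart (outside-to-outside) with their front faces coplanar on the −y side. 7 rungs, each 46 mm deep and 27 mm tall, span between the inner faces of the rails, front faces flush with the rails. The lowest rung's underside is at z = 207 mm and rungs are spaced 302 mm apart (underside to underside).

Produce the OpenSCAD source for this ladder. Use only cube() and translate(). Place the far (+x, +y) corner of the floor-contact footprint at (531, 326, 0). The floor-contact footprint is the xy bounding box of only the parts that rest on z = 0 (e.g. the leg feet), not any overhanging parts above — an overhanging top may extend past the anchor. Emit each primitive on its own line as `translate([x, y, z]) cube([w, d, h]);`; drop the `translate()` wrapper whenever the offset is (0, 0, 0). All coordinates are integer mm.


// rung span = 377 - 2*36 = 305
// rung[k] z = 207 + k*302
translate([154, 280, 0]) cube([36, 46, 2229]);
translate([495, 280, 0]) cube([36, 46, 2229]);
translate([190, 280, 207]) cube([305, 46, 27]);
translate([190, 280, 509]) cube([305, 46, 27]);
translate([190, 280, 811]) cube([305, 46, 27]);
translate([190, 280, 1113]) cube([305, 46, 27]);
translate([190, 280, 1415]) cube([305, 46, 27]);
translate([190, 280, 1717]) cube([305, 46, 27]);
translate([190, 280, 2019]) cube([305, 46, 27]);


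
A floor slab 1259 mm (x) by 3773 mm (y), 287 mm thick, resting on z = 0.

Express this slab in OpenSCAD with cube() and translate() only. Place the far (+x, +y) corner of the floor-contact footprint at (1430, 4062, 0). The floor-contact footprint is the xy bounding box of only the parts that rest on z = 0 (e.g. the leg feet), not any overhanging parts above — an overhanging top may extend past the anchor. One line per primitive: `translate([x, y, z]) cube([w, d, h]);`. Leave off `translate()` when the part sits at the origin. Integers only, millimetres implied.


translate([171, 289, 0]) cube([1259, 3773, 287]);


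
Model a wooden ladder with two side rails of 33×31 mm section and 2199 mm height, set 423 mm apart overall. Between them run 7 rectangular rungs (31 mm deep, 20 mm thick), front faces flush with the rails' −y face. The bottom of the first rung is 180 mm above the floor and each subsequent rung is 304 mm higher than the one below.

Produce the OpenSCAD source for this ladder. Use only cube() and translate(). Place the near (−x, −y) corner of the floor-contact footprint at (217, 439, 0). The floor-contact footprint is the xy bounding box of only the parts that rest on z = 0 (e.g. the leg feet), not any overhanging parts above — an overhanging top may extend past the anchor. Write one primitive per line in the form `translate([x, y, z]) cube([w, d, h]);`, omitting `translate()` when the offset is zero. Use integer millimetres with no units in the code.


translate([217, 439, 0]) cube([33, 31, 2199]);
translate([607, 439, 0]) cube([33, 31, 2199]);
translate([250, 439, 180]) cube([357, 31, 20]);
translate([250, 439, 484]) cube([357, 31, 20]);
translate([250, 439, 788]) cube([357, 31, 20]);
translate([250, 439, 1092]) cube([357, 31, 20]);
translate([250, 439, 1396]) cube([357, 31, 20]);
translate([250, 439, 1700]) cube([357, 31, 20]);
translate([250, 439, 2004]) cube([357, 31, 20]);


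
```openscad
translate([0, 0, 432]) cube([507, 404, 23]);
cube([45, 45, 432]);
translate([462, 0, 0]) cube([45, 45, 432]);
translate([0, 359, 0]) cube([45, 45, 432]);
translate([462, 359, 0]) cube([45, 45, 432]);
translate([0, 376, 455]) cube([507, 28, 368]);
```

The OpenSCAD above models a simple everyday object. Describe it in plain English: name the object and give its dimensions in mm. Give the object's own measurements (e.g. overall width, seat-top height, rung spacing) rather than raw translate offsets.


A chair. The seat is a 507×404×23 mm slab with its top at z = 455 mm, on four 45×45 mm corner legs (flush with the seat edges, standing on z = 0). A flat backrest 28 mm thick, 368 mm tall, spans the full seat width and rises from the seat top along its +y edge, rear face flush with the rear of the seat.


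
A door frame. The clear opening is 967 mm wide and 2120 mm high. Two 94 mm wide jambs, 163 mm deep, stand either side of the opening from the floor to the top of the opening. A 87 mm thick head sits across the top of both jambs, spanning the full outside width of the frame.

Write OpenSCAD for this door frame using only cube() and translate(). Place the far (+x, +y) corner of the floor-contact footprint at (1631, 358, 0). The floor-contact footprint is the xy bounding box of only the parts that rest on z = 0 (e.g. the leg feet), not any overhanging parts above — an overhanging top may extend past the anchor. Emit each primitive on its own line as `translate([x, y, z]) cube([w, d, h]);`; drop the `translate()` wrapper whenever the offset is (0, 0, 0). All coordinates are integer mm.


translate([476, 195, 0]) cube([94, 163, 2120]);
translate([1537, 195, 0]) cube([94, 163, 2120]);
translate([476, 195, 2120]) cube([1155, 163, 87]);


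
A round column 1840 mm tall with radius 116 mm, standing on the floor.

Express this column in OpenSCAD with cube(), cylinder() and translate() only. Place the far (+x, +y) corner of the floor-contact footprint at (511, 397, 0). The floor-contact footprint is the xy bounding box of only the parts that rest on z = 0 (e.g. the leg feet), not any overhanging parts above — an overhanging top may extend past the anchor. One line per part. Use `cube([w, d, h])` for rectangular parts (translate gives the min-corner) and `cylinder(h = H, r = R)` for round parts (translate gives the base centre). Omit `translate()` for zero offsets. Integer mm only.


translate([395, 281, 0]) cylinder(h = 1840, r = 116);


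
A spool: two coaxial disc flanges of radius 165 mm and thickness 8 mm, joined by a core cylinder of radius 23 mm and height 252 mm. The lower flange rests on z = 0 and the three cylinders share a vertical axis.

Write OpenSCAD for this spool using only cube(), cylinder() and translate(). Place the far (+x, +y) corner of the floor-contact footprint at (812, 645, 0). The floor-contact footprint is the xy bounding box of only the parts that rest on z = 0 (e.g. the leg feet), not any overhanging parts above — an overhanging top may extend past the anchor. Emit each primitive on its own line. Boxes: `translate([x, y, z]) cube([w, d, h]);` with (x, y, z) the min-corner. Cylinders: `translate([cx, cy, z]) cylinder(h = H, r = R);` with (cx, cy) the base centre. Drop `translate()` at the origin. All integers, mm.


translate([647, 480, 0]) cylinder(h = 8, r = 165);
translate([647, 480, 8]) cylinder(h = 252, r = 23);
translate([647, 480, 260]) cylinder(h = 8, r = 165);


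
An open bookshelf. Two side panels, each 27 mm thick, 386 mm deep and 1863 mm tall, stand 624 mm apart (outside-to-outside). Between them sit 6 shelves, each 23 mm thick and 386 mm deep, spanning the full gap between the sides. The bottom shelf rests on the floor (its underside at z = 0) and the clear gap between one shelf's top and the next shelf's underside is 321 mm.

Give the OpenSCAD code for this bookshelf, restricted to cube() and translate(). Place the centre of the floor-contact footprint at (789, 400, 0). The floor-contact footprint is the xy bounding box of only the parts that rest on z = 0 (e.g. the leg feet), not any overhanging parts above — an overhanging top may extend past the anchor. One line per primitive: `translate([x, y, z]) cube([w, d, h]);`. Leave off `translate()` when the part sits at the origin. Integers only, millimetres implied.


translate([477, 207, 0]) cube([27, 386, 1863]);
translate([1074, 207, 0]) cube([27, 386, 1863]);
translate([504, 207, 0]) cube([570, 386, 23]);
translate([504, 207, 344]) cube([570, 386, 23]);
translate([504, 207, 688]) cube([570, 386, 23]);
translate([504, 207, 1032]) cube([570, 386, 23]);
translate([504, 207, 1376]) cube([570, 386, 23]);
translate([504, 207, 1720]) cube([570, 386, 23]);


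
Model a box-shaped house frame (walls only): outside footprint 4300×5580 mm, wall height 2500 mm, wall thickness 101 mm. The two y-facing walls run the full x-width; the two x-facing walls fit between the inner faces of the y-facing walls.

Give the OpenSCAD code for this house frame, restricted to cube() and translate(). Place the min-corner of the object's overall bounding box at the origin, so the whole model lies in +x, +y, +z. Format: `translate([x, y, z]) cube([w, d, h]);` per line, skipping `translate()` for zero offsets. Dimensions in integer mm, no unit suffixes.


cube([4300, 101, 2500]);
translate([0, 5479, 0]) cube([4300, 101, 2500]);
translate([0, 101, 0]) cube([101, 5378, 2500]);
translate([4199, 101, 0]) cube([101, 5378, 2500]);


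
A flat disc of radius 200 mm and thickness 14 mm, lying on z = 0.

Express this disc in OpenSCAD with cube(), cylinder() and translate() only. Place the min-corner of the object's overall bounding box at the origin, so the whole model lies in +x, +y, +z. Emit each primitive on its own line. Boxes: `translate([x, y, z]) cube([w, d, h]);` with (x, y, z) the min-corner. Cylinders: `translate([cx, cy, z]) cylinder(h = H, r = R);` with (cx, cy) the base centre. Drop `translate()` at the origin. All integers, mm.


translate([200, 200, 0]) cylinder(h = 14, r = 200);


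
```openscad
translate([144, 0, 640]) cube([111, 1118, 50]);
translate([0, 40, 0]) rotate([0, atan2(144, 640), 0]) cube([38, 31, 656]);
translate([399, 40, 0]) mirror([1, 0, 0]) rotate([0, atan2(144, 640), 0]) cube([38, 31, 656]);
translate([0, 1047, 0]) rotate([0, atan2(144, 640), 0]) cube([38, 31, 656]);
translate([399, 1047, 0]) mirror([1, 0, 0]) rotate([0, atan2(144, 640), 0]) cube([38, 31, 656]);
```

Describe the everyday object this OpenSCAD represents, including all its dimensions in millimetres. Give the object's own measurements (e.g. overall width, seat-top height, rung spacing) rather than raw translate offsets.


A sawhorse. A 111×1118×50 mm beam (x, y, z) sits on two A-frame leg pairs. Each pair is two raked legs of 38×31 mm section (31 mm along y) splaying symmetrically in x. Each leg rises 640 mm vertically over 144 mm of horizontal reach and is 656 mm long along its own axis. Every leg's outer bottom edge rests on the floor and its outer top edge meets a bottom edge of the beam — the left legs (tilting toward +x) meet the beam's −x bottom edge, the right legs (their mirror images, tilting toward −x) meet its +x bottom edge — so the leg tops tuck under the beam, the beam's underside is 640 mm above the floor, and the feet are 399 mm apart outside-to-outside with the beam centred between them. The two leg pairs are set in 40 mm from either end of the beam.


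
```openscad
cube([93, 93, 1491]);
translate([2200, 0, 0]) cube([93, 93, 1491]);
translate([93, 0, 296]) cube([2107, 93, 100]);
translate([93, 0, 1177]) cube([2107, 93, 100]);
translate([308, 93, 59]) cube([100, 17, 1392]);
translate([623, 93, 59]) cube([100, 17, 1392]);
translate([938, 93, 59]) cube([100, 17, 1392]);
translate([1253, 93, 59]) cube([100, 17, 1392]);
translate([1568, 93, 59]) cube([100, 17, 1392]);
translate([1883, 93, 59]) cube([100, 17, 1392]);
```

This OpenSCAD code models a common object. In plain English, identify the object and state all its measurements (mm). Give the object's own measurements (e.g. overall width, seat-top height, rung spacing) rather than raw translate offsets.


A fence section. Two 93×93 mm posts, 1491 mm tall, stand on the floor with a clear span of 2107 mm between their inner faces. Two horizontal rails of 93×100 mm section span the gap between the posts with their undersides at z = 296 mm and z = 1177 mm, flush with the posts' −y face. 6 pickets, each 100 mm wide, 17 mm thick and 1392 mm tall, are fixed to the +y face of the rails with their bottoms at z = 59 mm, spaced across the span with a 215 mm gap after the −x post and between neighbouring pickets, with 217 mm left before the +x post.


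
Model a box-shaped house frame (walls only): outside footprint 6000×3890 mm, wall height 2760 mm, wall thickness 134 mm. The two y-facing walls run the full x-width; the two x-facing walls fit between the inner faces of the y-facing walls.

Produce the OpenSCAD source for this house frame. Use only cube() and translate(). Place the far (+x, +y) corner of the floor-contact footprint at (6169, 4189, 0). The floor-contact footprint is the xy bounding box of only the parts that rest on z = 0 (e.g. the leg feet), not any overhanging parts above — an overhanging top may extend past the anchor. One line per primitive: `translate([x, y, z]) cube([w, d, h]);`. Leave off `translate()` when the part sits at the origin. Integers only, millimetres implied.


translate([169, 299, 0]) cube([6000, 134, 2760]);
translate([169, 4055, 0]) cube([6000, 134, 2760]);
translate([169, 433, 0]) cube([134, 3622, 2760]);
translate([6035, 433, 0]) cube([134, 3622, 2760]);


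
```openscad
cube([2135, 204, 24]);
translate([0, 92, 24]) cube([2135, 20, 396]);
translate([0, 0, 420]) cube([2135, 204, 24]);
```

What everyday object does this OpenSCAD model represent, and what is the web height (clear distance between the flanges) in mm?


An I-beam. The web height is 396 mm.

Two wide flanges with a thin centred web — an I-beam. Overall 444 mm minus two 24 mm flanges gives a web of 444 − 2·24 = 396 mm.


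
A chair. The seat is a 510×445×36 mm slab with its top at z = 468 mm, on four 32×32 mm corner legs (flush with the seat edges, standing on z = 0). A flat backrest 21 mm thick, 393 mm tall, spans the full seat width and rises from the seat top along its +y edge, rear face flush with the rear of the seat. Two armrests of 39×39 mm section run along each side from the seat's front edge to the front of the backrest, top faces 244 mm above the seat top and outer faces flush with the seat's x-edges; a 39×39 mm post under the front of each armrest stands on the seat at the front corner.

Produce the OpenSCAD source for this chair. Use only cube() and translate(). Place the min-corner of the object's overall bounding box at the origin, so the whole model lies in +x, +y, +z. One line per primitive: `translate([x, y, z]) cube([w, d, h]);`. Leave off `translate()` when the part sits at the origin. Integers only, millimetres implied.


// leg_h = 468 - 36 = 432
// arm post h = 244 - 39 = 205
translate([0, 0, 432]) cube([510, 445, 36]);
cube([32, 32, 432]);
translate([478, 0, 0]) cube([32, 32, 432]);
translate([0, 413, 0]) cube([32, 32, 432]);
translate([478, 413, 0]) cube([32, 32, 432]);
translate([0, 424, 468]) cube([510, 21, 393]);
translate([0, 0, 673]) cube([39, 424, 39]);
translate([471, 0, 673]) cube([39, 424, 39]);
translate([0, 0, 468]) cube([39, 39, 205]);
translate([471, 0, 468]) cube([39, 39, 205]);


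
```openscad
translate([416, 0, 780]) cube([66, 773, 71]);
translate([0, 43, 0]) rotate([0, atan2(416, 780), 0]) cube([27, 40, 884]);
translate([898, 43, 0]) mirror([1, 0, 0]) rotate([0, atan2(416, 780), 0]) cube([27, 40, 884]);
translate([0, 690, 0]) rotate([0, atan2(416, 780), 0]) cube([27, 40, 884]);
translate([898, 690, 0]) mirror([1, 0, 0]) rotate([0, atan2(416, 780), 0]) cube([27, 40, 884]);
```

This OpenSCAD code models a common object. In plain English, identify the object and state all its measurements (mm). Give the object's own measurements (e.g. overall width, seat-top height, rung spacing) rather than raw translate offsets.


A sawhorse. A 66×773×71 mm beam (x, y, z) sits on two A-frame leg pairs. Each pair is two raked legs of 27×40 mm section (40 mm along y) splaying symmetrically in x. Each leg rises 780 mm vertically over 416 mm of horizontal reach and is 884 mm long along its own axis. Every leg's outer bottom edge rests on the floor and its outer top edge meets a bottom edge of the beam — the left legs (tilting toward +x) meet the beam's −x bottom edge, the right legs (their mirror images, tilting toward −x) meet its +x bottom edge — so the leg tops tuck under the beam, the beam's underside is 780 mm above the floor, and the feet are 898 mm apart outside-to-outside with the beam centred between them. The two leg pairs are set in 43 mm from either end of the beam.


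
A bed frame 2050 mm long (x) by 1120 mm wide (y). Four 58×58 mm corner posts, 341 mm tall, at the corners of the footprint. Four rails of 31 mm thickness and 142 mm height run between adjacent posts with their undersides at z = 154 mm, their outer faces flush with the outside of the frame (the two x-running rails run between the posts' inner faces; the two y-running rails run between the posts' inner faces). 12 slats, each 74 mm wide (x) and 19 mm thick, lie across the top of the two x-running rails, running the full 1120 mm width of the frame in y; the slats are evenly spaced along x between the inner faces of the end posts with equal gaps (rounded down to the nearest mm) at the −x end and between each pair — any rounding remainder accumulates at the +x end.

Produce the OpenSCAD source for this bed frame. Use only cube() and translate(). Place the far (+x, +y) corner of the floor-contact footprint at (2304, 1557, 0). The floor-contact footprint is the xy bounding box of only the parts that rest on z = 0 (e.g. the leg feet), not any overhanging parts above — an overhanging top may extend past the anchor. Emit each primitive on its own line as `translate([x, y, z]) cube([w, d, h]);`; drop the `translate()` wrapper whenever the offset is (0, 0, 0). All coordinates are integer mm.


translate([254, 437, 0]) cube([58, 58, 341]);
translate([254, 1499, 0]) cube([58, 58, 341]);
translate([2246, 437, 0]) cube([58, 58, 341]);
translate([2246, 1499, 0]) cube([58, 58, 341]);
translate([312, 437, 154]) cube([1934, 31, 142]);
translate([312, 1526, 154]) cube([1934, 31, 142]);
translate([254, 495, 154]) cube([31, 1004, 142]);
translate([2273, 495, 154]) cube([31, 1004, 142]);
translate([392, 437, 296]) cube([74, 1120, 19]);
translate([546, 437, 296]) cube([74, 1120, 19]);
translate([700, 437, 296]) cube([74, 1120, 19]);
translate([854, 437, 296]) cube([74, 1120, 19]);
translate([1008, 437, 296]) cube([74, 1120, 19]);
translate([1162, 437, 296]) cube([74, 1120, 19]);
translate([1316, 437, 296]) cube([74, 1120, 19]);
translate([1470, 437, 296]) cube([74, 1120, 19]);
translate([1624, 437, 296]) cube([74, 1120, 19]);
translate([1778, 437, 296]) cube([74, 1120, 19]);
translate([1932, 437, 296]) cube([74, 1120, 19]);
translate([2086, 437, 296]) cube([74, 1120, 19]);


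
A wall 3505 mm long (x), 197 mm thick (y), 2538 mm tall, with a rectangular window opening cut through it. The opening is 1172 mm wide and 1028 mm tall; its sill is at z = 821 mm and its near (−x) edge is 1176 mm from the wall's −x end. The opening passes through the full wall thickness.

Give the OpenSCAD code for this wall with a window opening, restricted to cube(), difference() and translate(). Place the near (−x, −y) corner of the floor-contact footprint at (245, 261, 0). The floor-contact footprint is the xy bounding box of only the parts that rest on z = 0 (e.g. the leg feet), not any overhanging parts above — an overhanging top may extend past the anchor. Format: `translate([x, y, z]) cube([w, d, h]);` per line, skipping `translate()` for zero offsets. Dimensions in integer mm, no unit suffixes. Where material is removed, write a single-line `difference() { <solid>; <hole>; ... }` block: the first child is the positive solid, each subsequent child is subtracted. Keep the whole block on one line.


difference() { translate([245, 261, 0]) cube([3505, 197, 2538]); translate([1421, 261, 821]) cube([1172, 197, 1028]); }


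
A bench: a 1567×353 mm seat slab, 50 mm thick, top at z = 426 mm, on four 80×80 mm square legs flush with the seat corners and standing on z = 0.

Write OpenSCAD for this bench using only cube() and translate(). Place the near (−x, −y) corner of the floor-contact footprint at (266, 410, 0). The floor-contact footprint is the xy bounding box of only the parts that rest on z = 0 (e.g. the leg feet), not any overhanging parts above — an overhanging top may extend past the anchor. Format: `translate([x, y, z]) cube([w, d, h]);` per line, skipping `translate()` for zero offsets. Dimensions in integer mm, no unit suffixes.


translate([266, 410, 376]) cube([1567, 353, 50]);
translate([266, 410, 0]) cube([80, 80, 376]);
translate([266, 683, 0]) cube([80, 80, 376]);
translate([1753, 410, 0]) cube([80, 80, 376]);
translate([1753, 683, 0]) cube([80, 80, 376]);


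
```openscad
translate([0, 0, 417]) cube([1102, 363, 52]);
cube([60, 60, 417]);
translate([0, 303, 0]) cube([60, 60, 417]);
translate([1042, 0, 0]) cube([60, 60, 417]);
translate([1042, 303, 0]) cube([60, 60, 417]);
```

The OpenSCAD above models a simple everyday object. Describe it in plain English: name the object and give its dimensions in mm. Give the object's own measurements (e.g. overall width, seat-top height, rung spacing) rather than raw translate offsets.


A long wooden bench with a 1102 mm (x) × 363 mm (y) seat, 52 mm thick, its top surface 469 mm above the floor. Four 60 mm square legs at the seat corners, flush with the edges, run from z = 0 to the seat underside.


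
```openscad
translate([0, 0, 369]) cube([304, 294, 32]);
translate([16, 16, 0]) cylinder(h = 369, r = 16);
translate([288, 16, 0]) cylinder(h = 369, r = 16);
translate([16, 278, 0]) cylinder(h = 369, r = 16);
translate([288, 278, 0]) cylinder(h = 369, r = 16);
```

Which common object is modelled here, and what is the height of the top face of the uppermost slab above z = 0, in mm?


A stool. The seat height is 401 mm.

A 304×294×32 slab at z = 369 on four corner cylinders — a stool. The seat top is 369 + 32 = 401 mm.


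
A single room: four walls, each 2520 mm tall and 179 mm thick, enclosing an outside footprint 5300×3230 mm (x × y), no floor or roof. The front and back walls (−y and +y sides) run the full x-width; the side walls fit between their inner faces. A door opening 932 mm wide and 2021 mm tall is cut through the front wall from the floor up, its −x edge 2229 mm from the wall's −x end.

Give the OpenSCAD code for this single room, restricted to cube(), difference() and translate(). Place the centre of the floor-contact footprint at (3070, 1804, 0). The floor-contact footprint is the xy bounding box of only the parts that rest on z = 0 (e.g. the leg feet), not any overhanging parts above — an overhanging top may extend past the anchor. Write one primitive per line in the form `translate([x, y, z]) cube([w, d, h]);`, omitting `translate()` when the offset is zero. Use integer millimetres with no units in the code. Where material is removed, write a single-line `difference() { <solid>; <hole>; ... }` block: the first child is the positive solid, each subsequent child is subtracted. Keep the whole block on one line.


difference() { translate([420, 189, 0]) cube([5300, 179, 2520]); translate([2649, 189, 0]) cube([932, 179, 2021]); }
translate([420, 3240, 0]) cube([5300, 179, 2520]);
translate([420, 368, 0]) cube([179, 2872, 2520]);
translate([5541, 368, 0]) cube([179, 2872, 2520]);


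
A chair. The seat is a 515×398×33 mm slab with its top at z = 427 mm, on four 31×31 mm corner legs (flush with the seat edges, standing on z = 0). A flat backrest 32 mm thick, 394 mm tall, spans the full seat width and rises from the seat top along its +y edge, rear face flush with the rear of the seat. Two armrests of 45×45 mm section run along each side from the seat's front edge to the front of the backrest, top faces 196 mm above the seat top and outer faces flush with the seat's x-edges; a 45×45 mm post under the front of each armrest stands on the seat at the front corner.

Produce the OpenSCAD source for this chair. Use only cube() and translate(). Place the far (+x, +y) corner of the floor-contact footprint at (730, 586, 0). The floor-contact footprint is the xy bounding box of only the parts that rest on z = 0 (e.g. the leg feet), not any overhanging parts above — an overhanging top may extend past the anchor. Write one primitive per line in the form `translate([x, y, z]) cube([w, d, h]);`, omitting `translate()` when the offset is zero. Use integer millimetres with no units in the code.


// leg_h = 427 - 33 = 394
// arm post h = 196 - 45 = 151
translate([215, 188, 394]) cube([515, 398, 33]);
translate([215, 188, 0]) cube([31, 31, 394]);
translate([699, 188, 0]) cube([31, 31, 394]);
translate([215, 555, 0]) cube([31, 31, 394]);
translate([699, 555, 0]) cube([31, 31, 394]);
translate([215, 554, 427]) cube([515, 32, 394]);
translate([215, 188, 578]) cube([45, 366, 45]);
translate([685, 188, 578]) cube([45, 366, 45]);
translate([215, 188, 427]) cube([45, 45, 151]);
translate([685, 188, 427]) cube([45, 45, 151]);


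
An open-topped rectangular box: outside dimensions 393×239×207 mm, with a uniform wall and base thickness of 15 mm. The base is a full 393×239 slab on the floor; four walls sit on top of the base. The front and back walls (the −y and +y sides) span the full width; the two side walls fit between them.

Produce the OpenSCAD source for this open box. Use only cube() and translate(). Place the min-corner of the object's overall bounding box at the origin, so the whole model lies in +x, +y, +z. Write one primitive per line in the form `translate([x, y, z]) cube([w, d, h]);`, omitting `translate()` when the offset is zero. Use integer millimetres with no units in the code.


cube([393, 239, 15]);
translate([0, 0, 15]) cube([393, 15, 192]);
translate([0, 224, 15]) cube([393, 15, 192]);
translate([0, 15, 15]) cube([15, 209, 192]);
translate([378, 15, 15]) cube([15, 209, 192]);


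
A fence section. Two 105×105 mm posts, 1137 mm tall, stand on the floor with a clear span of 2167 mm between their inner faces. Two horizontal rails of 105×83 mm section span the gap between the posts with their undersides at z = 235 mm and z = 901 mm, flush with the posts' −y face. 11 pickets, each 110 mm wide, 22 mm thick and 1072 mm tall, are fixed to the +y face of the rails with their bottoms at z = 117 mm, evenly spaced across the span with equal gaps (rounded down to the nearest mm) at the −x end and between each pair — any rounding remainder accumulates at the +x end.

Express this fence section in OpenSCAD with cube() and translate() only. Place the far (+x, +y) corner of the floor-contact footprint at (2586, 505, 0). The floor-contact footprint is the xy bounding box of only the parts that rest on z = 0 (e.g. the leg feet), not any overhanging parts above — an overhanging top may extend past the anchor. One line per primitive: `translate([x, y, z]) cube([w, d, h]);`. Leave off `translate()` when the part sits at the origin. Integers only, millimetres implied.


translate([209, 400, 0]) cube([105, 105, 1137]);
translate([2481, 400, 0]) cube([105, 105, 1137]);
translate([314, 400, 235]) cube([2167, 105, 83]);
translate([314, 400, 901]) cube([2167, 105, 83]);
translate([393, 505, 117]) cube([110, 22, 1072]);
translate([582, 505, 117]) cube([110, 22, 1072]);
translate([771, 505, 117]) cube([110, 22, 1072]);
translate([960, 505, 117]) cube([110, 22, 1072]);
translate([1149, 505, 117]) cube([110, 22, 1072]);
translate([1338, 505, 117]) cube([110, 22, 1072]);
translate([1527, 505, 117]) cube([110, 22, 1072]);
translate([1716, 505, 117]) cube([110, 22, 1072]);
translate([1905, 505, 117]) cube([110, 22, 1072]);
translate([2094, 505, 117]) cube([110, 22, 1072]);
translate([2283, 505, 117]) cube([110, 22, 1072]);


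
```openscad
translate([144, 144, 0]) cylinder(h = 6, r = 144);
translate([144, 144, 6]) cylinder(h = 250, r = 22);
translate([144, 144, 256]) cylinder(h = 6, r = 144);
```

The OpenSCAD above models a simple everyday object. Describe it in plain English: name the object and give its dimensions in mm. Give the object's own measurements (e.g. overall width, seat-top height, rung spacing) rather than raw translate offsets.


A spool: two coaxial disc flanges of radius 144 mm and thickness 6 mm, joined by a core cylinder of radius 22 mm and height 250 mm. The lower flange rests on z = 0 and the three cylinders share a vertical axis.


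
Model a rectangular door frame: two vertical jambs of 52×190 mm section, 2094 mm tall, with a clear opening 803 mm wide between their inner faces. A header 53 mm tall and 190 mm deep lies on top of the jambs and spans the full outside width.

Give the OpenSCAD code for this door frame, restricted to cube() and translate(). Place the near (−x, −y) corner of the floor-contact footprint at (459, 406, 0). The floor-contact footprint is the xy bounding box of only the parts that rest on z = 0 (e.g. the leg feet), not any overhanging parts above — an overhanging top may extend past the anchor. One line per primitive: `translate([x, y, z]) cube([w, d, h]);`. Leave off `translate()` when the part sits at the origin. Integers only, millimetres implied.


translate([459, 406, 0]) cube([52, 190, 2094]);
translate([1314, 406, 0]) cube([52, 190, 2094]);
translate([459, 406, 2094]) cube([907, 190, 53]);


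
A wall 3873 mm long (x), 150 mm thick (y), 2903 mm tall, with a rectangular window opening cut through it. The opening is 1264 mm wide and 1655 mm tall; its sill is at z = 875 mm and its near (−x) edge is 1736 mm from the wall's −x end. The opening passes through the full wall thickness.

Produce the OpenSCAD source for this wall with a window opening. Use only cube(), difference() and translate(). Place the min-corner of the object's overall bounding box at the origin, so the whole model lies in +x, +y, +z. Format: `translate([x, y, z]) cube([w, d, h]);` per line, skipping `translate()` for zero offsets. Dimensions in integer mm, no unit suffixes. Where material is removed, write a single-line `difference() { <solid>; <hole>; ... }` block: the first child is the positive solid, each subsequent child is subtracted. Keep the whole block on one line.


difference() { cube([3873, 150, 2903]); translate([1736, 0, 875]) cube([1264, 150, 1655]); }


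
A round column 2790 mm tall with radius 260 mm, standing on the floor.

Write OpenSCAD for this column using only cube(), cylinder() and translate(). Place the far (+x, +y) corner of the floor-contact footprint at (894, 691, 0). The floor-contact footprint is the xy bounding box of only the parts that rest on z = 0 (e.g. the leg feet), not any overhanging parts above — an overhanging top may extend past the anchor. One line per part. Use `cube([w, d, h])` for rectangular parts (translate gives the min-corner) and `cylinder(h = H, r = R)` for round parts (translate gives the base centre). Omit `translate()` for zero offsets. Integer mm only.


translate([634, 431, 0]) cylinder(h = 2790, r = 260);


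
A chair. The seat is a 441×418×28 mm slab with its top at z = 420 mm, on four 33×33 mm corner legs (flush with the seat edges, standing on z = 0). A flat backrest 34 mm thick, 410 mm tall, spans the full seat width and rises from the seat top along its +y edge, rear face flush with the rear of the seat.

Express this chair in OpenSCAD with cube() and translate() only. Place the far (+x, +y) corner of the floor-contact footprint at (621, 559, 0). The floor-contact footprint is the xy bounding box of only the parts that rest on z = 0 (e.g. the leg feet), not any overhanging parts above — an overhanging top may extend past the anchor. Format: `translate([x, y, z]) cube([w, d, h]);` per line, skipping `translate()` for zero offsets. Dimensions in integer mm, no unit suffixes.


translate([180, 141, 392]) cube([441, 418, 28]);
translate([180, 141, 0]) cube([33, 33, 392]);
translate([588, 141, 0]) cube([33, 33, 392]);
translate([180, 526, 0]) cube([33, 33, 392]);
translate([588, 526, 0]) cube([33, 33, 392]);
translate([180, 525, 420]) cube([441, 34, 410]);


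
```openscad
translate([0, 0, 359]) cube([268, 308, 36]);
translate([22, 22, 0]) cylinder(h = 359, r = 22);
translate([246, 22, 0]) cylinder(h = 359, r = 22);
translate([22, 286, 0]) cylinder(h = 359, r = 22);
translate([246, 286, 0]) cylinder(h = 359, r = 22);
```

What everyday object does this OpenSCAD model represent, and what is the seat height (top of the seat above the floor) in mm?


A stool. The seat height is 395 mm.

A 268×308×36 slab at z = 359 on four corner cylinders — a stool. The seat top is 359 + 36 = 395 mm.


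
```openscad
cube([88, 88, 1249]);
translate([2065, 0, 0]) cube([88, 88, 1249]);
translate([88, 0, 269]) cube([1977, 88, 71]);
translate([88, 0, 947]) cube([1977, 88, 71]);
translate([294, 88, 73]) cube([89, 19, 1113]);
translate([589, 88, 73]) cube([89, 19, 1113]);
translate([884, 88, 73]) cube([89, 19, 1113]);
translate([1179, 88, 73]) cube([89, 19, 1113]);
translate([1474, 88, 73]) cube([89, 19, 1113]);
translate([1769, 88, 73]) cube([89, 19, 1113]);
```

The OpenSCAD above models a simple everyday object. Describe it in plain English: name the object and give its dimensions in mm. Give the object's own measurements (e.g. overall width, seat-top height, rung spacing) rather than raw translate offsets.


A fence section. Two 88×88 mm posts, 1249 mm tall, stand on the floor with a clear span of 1977 mm between their inner faces. Two horizontal rails of 88×71 mm section span the gap between the posts with their undersides at z = 269 mm and z = 947 mm, flush with the posts' −y face. 6 pickets, each 89 mm wide, 19 mm thick and 1113 mm tall, are fixed to the +y face of the rails with their bottoms at z = 73 mm, spaced across the span with a 206 mm gap after the −x post and between neighbouring pickets, with 207 mm left before the +x post.


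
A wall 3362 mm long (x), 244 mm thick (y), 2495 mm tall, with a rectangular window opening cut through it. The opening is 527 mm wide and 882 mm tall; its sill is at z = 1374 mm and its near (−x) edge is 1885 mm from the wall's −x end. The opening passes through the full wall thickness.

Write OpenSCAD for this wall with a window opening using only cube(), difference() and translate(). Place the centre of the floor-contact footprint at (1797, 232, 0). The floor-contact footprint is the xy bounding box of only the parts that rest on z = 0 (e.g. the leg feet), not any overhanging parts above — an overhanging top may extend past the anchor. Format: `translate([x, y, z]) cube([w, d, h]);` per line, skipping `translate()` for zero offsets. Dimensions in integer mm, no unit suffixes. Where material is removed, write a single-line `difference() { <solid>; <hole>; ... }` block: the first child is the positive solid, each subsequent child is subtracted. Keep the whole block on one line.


difference() { translate([116, 110, 0]) cube([3362, 244, 2495]); translate([2001, 110, 1374]) cube([527, 244, 882]); }


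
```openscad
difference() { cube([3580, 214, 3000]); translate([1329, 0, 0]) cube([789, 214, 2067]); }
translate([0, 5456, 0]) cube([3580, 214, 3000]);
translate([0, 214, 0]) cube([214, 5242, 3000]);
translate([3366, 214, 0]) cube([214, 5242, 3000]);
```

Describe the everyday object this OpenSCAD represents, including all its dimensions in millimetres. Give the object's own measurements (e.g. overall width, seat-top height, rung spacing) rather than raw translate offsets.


A single room: four walls, each 3000 mm tall and 214 mm thick, enclosing an outside footprint 3580×5670 mm (x × y), no floor or roof. The front and back walls (−y and +y sides) run the full x-width; the side walls fit between their inner faces. A door opening 789 mm wide and 2067 mm tall is cut through the front wall from the floor up, its −x edge 1329 mm from the wall's −x end.
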